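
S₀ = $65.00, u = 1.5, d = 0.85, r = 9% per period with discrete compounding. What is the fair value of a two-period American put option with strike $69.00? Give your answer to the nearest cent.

Risk-neutral probability p = (1 + 0.09 − 0.85)/(1.5 − 0.85) = 0.2400/0.6500 = 0.3692
Terminal stock prices: S_uu = 146.2, S_ud = 82.88, S_dd = 46.96
Terminal payoffs (K − S): max(-77.25, 0) = 0, max(-13.88, 0) = 0, max(22.04, 0) = 22.04
Node u (S = 97.5): continuation = 1/1.09·[0.3692·0.0000 + 0.6308·0.0000] = 0.0000; exercise value = 0.0000 ≤ continuation, so V_u = 0.0000
Node d (S = 55.25): continuation = 1/1.09·[0.3692·0.0000 + 0.6308·22.0375] = 12.7528; exercise value = 13.7500 > continuation, so V_d = 13.7500 (exercise)
Node 0 (S = 65): continuation = 1/1.09·[0.3692·0.0000 + 0.6308·13.7500] = 7.9570; exercise value = 4.0000 ≤ continuation, so V_0 = 7.9570

$7.96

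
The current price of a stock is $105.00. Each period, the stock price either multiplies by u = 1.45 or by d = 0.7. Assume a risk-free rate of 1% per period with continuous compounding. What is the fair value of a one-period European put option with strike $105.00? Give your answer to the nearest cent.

$18.29

Risk-neutral probability p = (e^0.01 − 0.7)/(1.45 − 0.7) = 0.3101/0.7500 = 0.4134
Terminal stock prices: S_u = 152.2, S_d = 73.5
Terminal payoffs (K − S): max(-47.25, 0) = 0, max(31.5, 0) = 31.5
Node 0 (S = 105): V_0 = e^(−0.01)·[0.4134·0.0000 + 0.5866·31.5000] = 18.2940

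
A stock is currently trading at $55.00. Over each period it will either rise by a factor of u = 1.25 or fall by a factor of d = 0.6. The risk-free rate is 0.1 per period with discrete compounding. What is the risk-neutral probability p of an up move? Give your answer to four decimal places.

Risk-neutral probability p = (1 + 0.1 − 0.6)/(1.25 − 0.6) = 0.5000/0.6500 = 0.7692

p = 0.7692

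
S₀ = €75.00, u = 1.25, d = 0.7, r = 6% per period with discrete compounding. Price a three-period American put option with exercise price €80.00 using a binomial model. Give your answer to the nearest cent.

€11.86

Risk-neutral probability p = (1 + 0.06 − 0.7)/(1.25 − 0.7) = 0.3600/0.5500 = 0.6545
Terminal stock prices: S_uuu = 146.5, S_uud = 82.03, S_udd = 45.94, S_ddd = 25.72
Terminal payoffs (K − S): max(-66.48, 0) = 0, max(-2.031, 0) = 0, max(34.06, 0) = 34.06, max(54.28, 0) = 54.28
Node uu (S = 117.2): continuation = 1/1.06·[0.6545·0.0000 + 0.3455·0.0000] = 0.0000; exercise value = 0.0000 ≤ continuation, so V_uu = 0.0000
Node ud (S = 65.62): continuation = 1/1.06·[0.6545·0.0000 + 0.3455·34.0625] = 11.1010; exercise value = 14.3750 > continuation, so V_ud = 14.3750 (exercise)
Node dd (S = 36.75): continuation = 1/1.06·[0.6545·34.0625 + 0.3455·54.2750] = 38.7217; exercise value = 43.2500 > continuation, so V_dd = 43.2500 (exercise)
Node u (S = 93.75): continuation = 1/1.06·[0.6545·0.0000 + 0.3455·14.3750] = 4.6848; exercise value = 0.0000 ≤ continuation, so V_u = 4.6848
Node d (S = 52.5): continuation = 1/1.06·[0.6545·14.3750 + 0.3455·43.2500] = 22.9717; exercise value = 27.5000 > continuation, so V_d = 27.5000 (exercise)
Node 0 (S = 75): continuation = 1/1.06·[0.6545·4.6848 + 0.3455·27.5000] = 11.8551; exercise value = 5.0000 ≤ continuation, so V_0 = 11.8551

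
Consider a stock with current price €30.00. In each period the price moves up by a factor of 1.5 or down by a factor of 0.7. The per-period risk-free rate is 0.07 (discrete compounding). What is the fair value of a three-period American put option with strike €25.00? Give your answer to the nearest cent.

€3.24

Risk-neutral probability p = (1 + 0.07 − 0.7)/(1.5 − 0.7) = 0.3700/0.8000 = 0.4625
Terminal stock prices: S_uuu = 101.2, S_uud = 47.25, S_udd = 22.05, S_ddd = 10.29
Terminal payoffs (K − S): max(-76.25, 0) = 0, max(-22.25, 0) = 0, max(2.95, 0) = 2.95, max(14.71, 0) = 14.71
Node uu (S = 67.5): continuation = 1/1.07·[0.4625·0.0000 + 0.5375·0.0000] = 0.0000; exercise value = 0.0000 ≤ continuation, so V_uu = 0.0000
Node ud (S = 31.5): continuation = 1/1.07·[0.4625·0.0000 + 0.5375·2.9500] = 1.4819; exercise value = 0.0000 ≤ continuation, so V_ud = 1.4819
Node dd (S = 14.7): continuation = 1/1.07·[0.4625·2.9500 + 0.5375·14.7100] = 8.6645; exercise value = 10.3000 > continuation, so V_dd = 10.3000 (exercise)
Node u (S = 45): continuation = 1/1.07·[0.4625·0.0000 + 0.5375·1.4819] = 0.7444; exercise value = 0.0000 ≤ continuation, so V_u = 0.7444
Node d (S = 21): continuation = 1/1.07·[0.4625·1.4819 + 0.5375·10.3000] = 5.8146; exercise value = 4.0000 ≤ continuation, so V_d = 5.8146
Node 0 (S = 30): continuation = 1/1.07·[0.4625·0.7444 + 0.5375·5.8146] = 3.2427; exercise value = 0.0000 ≤ continuation, so V_0 = 3.2427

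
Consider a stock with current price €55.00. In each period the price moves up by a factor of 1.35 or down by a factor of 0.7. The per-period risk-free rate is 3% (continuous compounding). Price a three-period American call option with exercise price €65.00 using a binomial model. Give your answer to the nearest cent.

€10.24

Risk-neutral probability p = (e^0.03 − 0.7)/(1.35 − 0.7) = 0.3305/0.6500 = 0.5084
Terminal stock prices: S_uuu = 135.3, S_uud = 70.17, S_udd = 36.38, S_ddd = 18.86
Terminal payoffs (S − K): max(70.32, 0) = 70.32, max(5.166, 0) = 5.166, max(-28.62, 0) = 0, max(-46.14, 0) = 0
Node uu (S = 100.2): continuation = e^(−0.03)·[0.5084·70.3206 + 0.4916·5.1663] = 37.1585; exercise value = 35.2375 ≤ continuation, so V_uu = 37.1585
Node ud (S = 51.97): continuation = e^(−0.03)·[0.5084·5.1663 + 0.4916·0.0000] = 2.5489; exercise value = 0.0000 ≤ continuation, so V_ud = 2.5489
Node dd (S = 26.95): continuation = e^(−0.03)·[0.5084·0.0000 + 0.4916·0.0000] = 0.0000; exercise value = 0.0000 ≤ continuation, so V_dd = 0.0000
Node u (S = 74.25): continuation = e^(−0.03)·[0.5084·37.1585 + 0.4916·2.5489] = 19.5488; exercise value = 9.2500 ≤ continuation, so V_u = 19.5488
Node d (S = 38.5): continuation = e^(−0.03)·[0.5084·2.5489 + 0.4916·0.0000] = 1.2575; exercise value = 0.0000 ≤ continuation, so V_d = 1.2575
Node 0 (S = 55): continuation = e^(−0.03)·[0.5084·19.5488 + 0.4916·1.2575] = 10.2446; exercise value = 0.0000 ≤ continuation, so V_0 = 10.2446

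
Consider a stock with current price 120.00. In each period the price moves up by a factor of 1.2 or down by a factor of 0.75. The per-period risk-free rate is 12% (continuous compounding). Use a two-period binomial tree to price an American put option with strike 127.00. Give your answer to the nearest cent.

7.31

Risk-neutral probability p = (e^0.12 − 0.75)/(1.2 − 0.75) = 0.3775/0.4500 = 0.8389
Terminal stock prices: S_uu = 172.8, S_ud = 108, S_dd = 67.5
Terminal payoffs (K − S): max(-45.8, 0) = 0, max(19, 0) = 19, max(59.5, 0) = 59.5
Node u (S = 144): continuation = e^(−0.12)·[0.8389·0.0000 + 0.1611·19.0000] = 2.7151; exercise value = 0.0000 ≤ continuation, so V_u = 2.7151
Node d (S = 90): continuation = e^(−0.12)·[0.8389·19.0000 + 0.1611·59.5000] = 22.6389; exercise value = 37.0000 > continuation, so V_d = 37.0000 (exercise)
Node 0 (S = 120): continuation = e^(−0.12)·[0.8389·2.7151 + 0.1611·37.0000] = 7.3073; exercise value = 7.0000 ≤ continuation, so V_0 = 7.3073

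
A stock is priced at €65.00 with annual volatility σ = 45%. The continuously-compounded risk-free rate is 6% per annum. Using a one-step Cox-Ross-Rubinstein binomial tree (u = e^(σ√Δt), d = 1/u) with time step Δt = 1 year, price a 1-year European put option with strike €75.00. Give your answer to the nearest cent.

CRR parameters: u = e^(σ√Δt) = e^(0.45·√1) = 1.5683, d = 1/u = 0.6376
Per-period rate: rΔt = 0.06·1 = 0.06, so R = e^0.06 = 1.0618
Risk-neutral probability p = (e^0.06 − 0.6376)/(1.5683 − 0.6376) = 0.4242/0.9307 = 0.4558
Terminal stock prices: S_u = 101.9, S_d = 41.45
Terminal payoffs (K − S): max(-26.94, 0) = 0, max(33.55, 0) = 33.55
Node 0 (S = 65): V_0 = e^(−0.06)·[0.4558·0.0000 + 0.5442·33.5542] = 17.1967

€17.20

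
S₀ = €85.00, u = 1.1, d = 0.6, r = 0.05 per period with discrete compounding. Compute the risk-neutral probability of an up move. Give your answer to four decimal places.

Risk-neutral probability p = (1 + 0.05 − 0.6)/(1.1 − 0.6) = 0.4500/0.5000 = 0.9000

p = 0.9000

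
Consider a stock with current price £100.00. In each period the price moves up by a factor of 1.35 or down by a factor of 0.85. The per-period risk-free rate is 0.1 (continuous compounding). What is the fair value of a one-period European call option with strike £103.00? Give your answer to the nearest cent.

Risk-neutral probability p = (e^0.1 − 0.85)/(1.35 − 0.85) = 0.2552/0.5000 = 0.5103
Terminal stock prices: S_u = 135, S_d = 85
Terminal payoffs (S − K): max(32, 0) = 32, max(-18, 0) = 0
Node 0 (S = 100): V_0 = e^(−0.1)·[0.5103·32.0000 + 0.4897·0.0000] = 14.7768

£14.78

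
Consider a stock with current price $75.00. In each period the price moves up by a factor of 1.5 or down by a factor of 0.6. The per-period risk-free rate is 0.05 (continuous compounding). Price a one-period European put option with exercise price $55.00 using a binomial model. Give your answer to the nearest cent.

$4.74

Risk-neutral probability p = (e^0.05 − 0.6)/(1.5 − 0.6) = 0.4513/0.9000 = 0.5014
Terminal stock prices: S_u = 112.5, S_d = 45
Terminal payoffs (K − S): max(-57.5, 0) = 0, max(10, 0) = 10
Node 0 (S = 75): V_0 = e^(−0.05)·[0.5014·0.0000 + 0.4986·10.0000] = 4.7427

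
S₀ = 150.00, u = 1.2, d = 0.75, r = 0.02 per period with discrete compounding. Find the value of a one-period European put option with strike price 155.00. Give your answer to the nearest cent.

Risk-neutral probability p = (1 + 0.02 − 0.75)/(1.2 − 0.75) = 0.2700/0.4500 = 0.6000
Terminal stock prices: S_u = 180, S_d = 112.5
Terminal payoffs (K − S): max(-25, 0) = 0, max(42.5, 0) = 42.5
Node 0 (S = 150): V_0 = 1/1.02·[0.6000·0.0000 + 0.4000·42.5000] = 16.6667

16.67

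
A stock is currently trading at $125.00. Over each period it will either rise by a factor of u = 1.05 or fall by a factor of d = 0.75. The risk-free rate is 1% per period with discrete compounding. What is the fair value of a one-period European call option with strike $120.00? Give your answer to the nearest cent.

Risk-neutral probability p = (1 + 0.01 − 0.75)/(1.05 − 0.75) = 0.2600/0.3000 = 0.8667
Terminal stock prices: S_u = 131.2, S_d = 93.75
Terminal payoffs (S − K): max(11.25, 0) = 11.25, max(-26.25, 0) = 0
Node 0 (S = 125): V_0 = 1/1.01·[0.8667·11.2500 + 0.1333·0.0000] = 9.6535

$9.65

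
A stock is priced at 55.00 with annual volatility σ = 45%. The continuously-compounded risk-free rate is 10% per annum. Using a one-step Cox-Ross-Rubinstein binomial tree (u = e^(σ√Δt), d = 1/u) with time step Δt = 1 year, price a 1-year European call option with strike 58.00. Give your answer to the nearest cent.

12.84

CRR parameters: u = e^(σ√Δt) = e^(0.45·√1) = 1.5683, d = 1/u = 0.6376
Per-period rate: rΔt = 0.1·1 = 0.1, so R = e^0.1 = 1.1052
Risk-neutral probability p = (e^0.1 − 0.6376)/(1.5683 − 0.6376) = 0.4675/0.9307 = 0.5024
Terminal stock prices: S_u = 86.26, S_d = 35.07
Terminal payoffs (S − K): max(28.26, 0) = 28.26, max(-22.93, 0) = 0
Node 0 (S = 55): V_0 = e^(−0.1)·[0.5024·28.2572 + 0.4976·0.0000] = 12.8445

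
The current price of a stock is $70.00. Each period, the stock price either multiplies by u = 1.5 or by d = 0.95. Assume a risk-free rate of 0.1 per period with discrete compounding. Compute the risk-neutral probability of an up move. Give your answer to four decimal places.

Risk-neutral probability p = (1 + 0.1 − 0.95)/(1.5 − 0.95) = 0.1500/0.5500 = 0.2727

p = 0.2727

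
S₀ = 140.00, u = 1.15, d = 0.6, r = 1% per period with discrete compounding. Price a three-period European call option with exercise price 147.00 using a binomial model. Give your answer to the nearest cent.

26.51

Risk-neutral probability p = (1 + 0.01 − 0.6)/(1.15 − 0.6) = 0.4100/0.5500 = 0.7455
Terminal stock prices: S_uuu = 212.9, S_uud = 111.1, S_udd = 57.96, S_ddd = 30.24
Terminal payoffs (S − K): max(65.92, 0) = 65.92, max(-35.91, 0) = 0, max(-89.04, 0) = 0, max(-116.8, 0) = 0
Node uu (S = 185.1): V_uu = 1/1.01·[0.7455·65.9225 + 0.2545·0.0000] = 48.6557
Node ud (S = 96.6): V_ud = 1/1.01·[0.7455·0.0000 + 0.2545·0.0000] = 0.0000
Node dd (S = 50.4): V_dd = 1/1.01·[0.7455·0.0000 + 0.2545·0.0000] = 0.0000
Node u (S = 161): V_u = 1/1.01·[0.7455·48.6557 + 0.2545·0.0000] = 35.9115
Node d (S = 84): V_d = 1/1.01·[0.7455·0.0000 + 0.2545·0.0000] = 0.0000
Node 0 (S = 140): V_0 = 1/1.01·[0.7455·35.9115 + 0.2545·0.0000] = 26.5053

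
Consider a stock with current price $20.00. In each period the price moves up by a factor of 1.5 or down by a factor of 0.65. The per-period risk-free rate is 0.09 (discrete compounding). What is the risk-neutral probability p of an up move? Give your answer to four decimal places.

p = 0.5176

Risk-neutral probability p = (1 + 0.09 − 0.65)/(1.5 − 0.65) = 0.4400/0.8500 = 0.5176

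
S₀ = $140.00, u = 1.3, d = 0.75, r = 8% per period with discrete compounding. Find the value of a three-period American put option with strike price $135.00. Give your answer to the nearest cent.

Risk-neutral probability p = (1 + 0.08 − 0.75)/(1.3 − 0.75) = 0.3300/0.5500 = 0.6000
Terminal stock prices: S_uuu = 307.6, S_uud = 177.5, S_udd = 102.4, S_ddd = 59.06
Terminal payoffs (K − S): max(-172.6, 0) = 0, max(-42.45, 0) = 0, max(32.62, 0) = 32.62, max(75.94, 0) = 75.94
Node uu (S = 236.6): continuation = 1/1.08·[0.6000·0.0000 + 0.4000·0.0000] = 0.0000; exercise value = 0.0000 ≤ continuation, so V_uu = 0.0000
Node ud (S = 136.5): continuation = 1/1.08·[0.6000·0.0000 + 0.4000·32.6250] = 12.0833; exercise value = 0.0000 ≤ continuation, so V_ud = 12.0833
Node dd (S = 78.75): continuation = 1/1.08·[0.6000·32.6250 + 0.4000·75.9375] = 46.2500; exercise value = 56.2500 > continuation, so V_dd = 56.2500 (exercise)
Node u (S = 182): continuation = 1/1.08·[0.6000·0.0000 + 0.4000·12.0833] = 4.4753; exercise value = 0.0000 ≤ continuation, so V_u = 4.4753
Node d (S = 105): continuation = 1/1.08·[0.6000·12.0833 + 0.4000·56.2500] = 27.5463; exercise value = 30.0000 > continuation, so V_d = 30.0000 (exercise)
Node 0 (S = 140): continuation = 1/1.08·[0.6000·4.4753 + 0.4000·30.0000] = 13.5974; exercise value = 0.0000 ≤ continuation, so V_0 = 13.5974

$13.60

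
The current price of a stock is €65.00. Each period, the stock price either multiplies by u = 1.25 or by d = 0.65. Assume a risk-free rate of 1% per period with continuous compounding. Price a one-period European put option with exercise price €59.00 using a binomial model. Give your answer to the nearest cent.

€6.63

Risk-neutral probability p = (e^0.01 − 0.65)/(1.25 − 0.65) = 0.3601/0.6000 = 0.6001
Terminal stock prices: S_u = 81.25, S_d = 42.25
Terminal payoffs (K − S): max(-22.25, 0) = 0, max(16.75, 0) = 16.75
Node 0 (S = 65): V_0 = e^(−0.01)·[0.6001·0.0000 + 0.3999·16.7500] = 6.6319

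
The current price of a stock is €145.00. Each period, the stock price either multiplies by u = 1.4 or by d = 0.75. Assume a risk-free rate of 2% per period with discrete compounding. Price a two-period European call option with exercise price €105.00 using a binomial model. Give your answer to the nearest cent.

€51.78

Risk-neutral probability p = (1 + 0.02 − 0.75)/(1.4 − 0.75) = 0.2700/0.6500 = 0.4154
Terminal stock prices: S_uu = 284.2, S_ud = 152.2, S_dd = 81.56
Terminal payoffs (S − K): max(179.2, 0) = 179.2, max(47.25, 0) = 47.25, max(-23.44, 0) = 0
Node u (S = 203): V_u = 1/1.02·[0.4154·179.2000 + 0.5846·47.2500] = 100.0588
Node d (S = 108.8): V_d = 1/1.02·[0.4154·47.2500 + 0.5846·0.0000] = 19.2421
Node 0 (S = 145): V_0 = 1/1.02·[0.4154·100.0588 + 0.5846·19.2421] = 51.7766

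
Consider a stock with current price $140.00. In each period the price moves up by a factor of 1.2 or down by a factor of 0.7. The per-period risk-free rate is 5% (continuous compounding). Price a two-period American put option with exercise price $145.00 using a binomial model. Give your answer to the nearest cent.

$18.48

Risk-neutral probability p = (e^0.05 − 0.7)/(1.2 − 0.7) = 0.3513/0.5000 = 0.7025
Terminal stock prices: S_uu = 201.6, S_ud = 117.6, S_dd = 68.6
Terminal payoffs (K − S): max(-56.6, 0) = 0, max(27.4, 0) = 27.4, max(76.4, 0) = 76.4
Node u (S = 168): continuation = e^(−0.05)·[0.7025·0.0000 + 0.2975·27.4000] = 7.7528; exercise value = 0.0000 ≤ continuation, so V_u = 7.7528
Node d (S = 98): continuation = e^(−0.05)·[0.7025·27.4000 + 0.2975·76.4000] = 39.9283; exercise value = 47.0000 > continuation, so V_d = 47.0000 (exercise)
Node 0 (S = 140): continuation = e^(−0.05)·[0.7025·7.7528 + 0.2975·47.0000] = 18.4797; exercise value = 5.0000 ≤ continuation, so V_0 = 18.4797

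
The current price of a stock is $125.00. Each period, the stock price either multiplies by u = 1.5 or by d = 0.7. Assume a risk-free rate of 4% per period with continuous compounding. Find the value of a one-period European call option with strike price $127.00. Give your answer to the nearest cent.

Risk-neutral probability p = (e^0.04 − 0.7)/(1.5 − 0.7) = 0.3408/0.8000 = 0.4260
Terminal stock prices: S_u = 187.5, S_d = 87.5
Terminal payoffs (S − K): max(60.5, 0) = 60.5, max(-39.5, 0) = 0
Node 0 (S = 125): V_0 = e^(−0.04)·[0.4260·60.5000 + 0.5740·0.0000] = 24.7632

$24.76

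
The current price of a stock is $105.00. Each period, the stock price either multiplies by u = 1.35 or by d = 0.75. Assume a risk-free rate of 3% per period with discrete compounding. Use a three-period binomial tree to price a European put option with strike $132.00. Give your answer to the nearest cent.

$31.22

Risk-neutral probability p = (1 + 0.03 − 0.75)/(1.35 − 0.75) = 0.2800/0.6000 = 0.4667
Terminal stock prices: S_uuu = 258.3, S_uud = 143.5, S_udd = 79.73, S_ddd = 44.3
Terminal payoffs (K − S): max(-126.3, 0) = 0, max(-11.52, 0) = 0, max(52.27, 0) = 52.27, max(87.7, 0) = 87.7
Node uu (S = 191.4): V_uu = 1/1.03·[0.4667·0.0000 + 0.5333·0.0000] = 0.0000
Node ud (S = 106.3): V_ud = 1/1.03·[0.4667·0.0000 + 0.5333·52.2656] = 27.0631
Node dd (S = 59.06): V_dd = 1/1.03·[0.4667·52.2656 + 0.5333·87.7031] = 69.0928
Node u (S = 141.8): V_u = 1/1.03·[0.4667·0.0000 + 0.5333·27.0631] = 14.0133
Node d (S = 78.75): V_d = 1/1.03·[0.4667·27.0631 + 0.5333·69.0928] = 48.0378
Node 0 (S = 105): V_0 = 1/1.03·[0.4667·14.0133 + 0.5333·48.0378] = 31.2230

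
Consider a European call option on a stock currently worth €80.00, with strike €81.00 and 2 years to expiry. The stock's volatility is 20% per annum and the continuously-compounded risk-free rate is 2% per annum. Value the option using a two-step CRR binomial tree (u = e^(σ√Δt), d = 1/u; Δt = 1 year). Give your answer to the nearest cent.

CRR parameters: u = e^(σ√Δt) = e^(0.2·√1) = 1.2214, d = 1/u = 0.8187
Per-period rate: rΔt = 0.02·1 = 0.02, so R = e^0.02 = 1.0202
Risk-neutral probability p = (e^0.02 − 0.8187)/(1.2214 − 0.8187) = 0.2015/0.4027 = 0.5003
Terminal stock prices: S_uu = 119.3, S_ud = 80, S_dd = 53.63
Terminal payoffs (S − K): max(38.35, 0) = 38.35, max(-1, 0) = 0, max(-27.37, 0) = 0
Node u (S = 97.71): V_u = e^(−0.02)·[0.5003·38.3460 + 0.4997·0.0000] = 18.8059
Node d (S = 65.5): V_d = e^(−0.02)·[0.5003·0.0000 + 0.4997·0.0000] = 0.0000
Node 0 (S = 80): V_0 = e^(−0.02)·[0.5003·18.8059 + 0.4997·0.0000] = 9.2229

€9.22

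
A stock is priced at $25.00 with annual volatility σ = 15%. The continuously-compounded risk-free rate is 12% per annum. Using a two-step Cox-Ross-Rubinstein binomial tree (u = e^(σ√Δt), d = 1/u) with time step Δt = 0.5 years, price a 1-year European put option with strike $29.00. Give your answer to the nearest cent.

$1.71

CRR parameters: u = e^(σ√Δt) = e^(0.15·√0.5) = 1.1119, d = 1/u = 0.8994
Per-period rate: rΔt = 0.12·0.5 = 0.06, so R = e^0.06 = 1.0618
Risk-neutral probability p = (e^0.06 − 0.8994)/(1.1119 − 0.8994) = 0.1625/0.2125 = 0.7645
Terminal stock prices: S_uu = 30.91, S_ud = 25, S_dd = 20.22
Terminal payoffs (K − S): max(-1.908, 0) = 0, max(4, 0) = 4, max(8.779, 0) = 8.779
Node u (S = 27.8): V_u = e^(−0.06)·[0.7645·0.0000 + 0.2355·4.0000] = 0.8873
Node d (S = 22.48): V_d = e^(−0.06)·[0.7645·4.0000 + 0.2355·8.7786] = 4.8270
Node 0 (S = 25): V_0 = e^(−0.06)·[0.7645·0.8873 + 0.2355·4.8270] = 1.7095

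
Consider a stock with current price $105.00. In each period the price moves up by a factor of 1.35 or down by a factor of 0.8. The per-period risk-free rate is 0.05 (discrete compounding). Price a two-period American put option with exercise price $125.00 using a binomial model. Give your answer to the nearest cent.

Risk-neutral probability p = (1 + 0.05 − 0.8)/(1.35 − 0.8) = 0.2500/0.5500 = 0.4545
Terminal stock prices: S_uu = 191.4, S_ud = 113.4, S_dd = 67.2
Terminal payoffs (K − S): max(-66.36, 0) = 0, max(11.6, 0) = 11.6, max(57.8, 0) = 57.8
Node u (S = 141.8): continuation = 1/1.05·[0.4545·0.0000 + 0.5455·11.6000] = 6.0260; exercise value = 0.0000 ≤ continuation, so V_u = 6.0260
Node d (S = 84): continuation = 1/1.05·[0.4545·11.6000 + 0.5455·57.8000] = 35.0476; exercise value = 41.0000 > continuation, so V_d = 41.0000 (exercise)
Node 0 (S = 105): continuation = 1/1.05·[0.4545·6.0260 + 0.5455·41.0000] = 23.9073; exercise value = 20.0000 ≤ continuation, so V_0 = 23.9073

$23.91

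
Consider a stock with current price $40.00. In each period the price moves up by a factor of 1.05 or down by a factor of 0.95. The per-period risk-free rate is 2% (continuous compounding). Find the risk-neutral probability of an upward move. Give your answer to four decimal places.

Risk-neutral probability p = (e^0.02 − 0.95)/(1.05 − 0.95) = 0.0702/0.1000 = 0.7020

p = 0.7020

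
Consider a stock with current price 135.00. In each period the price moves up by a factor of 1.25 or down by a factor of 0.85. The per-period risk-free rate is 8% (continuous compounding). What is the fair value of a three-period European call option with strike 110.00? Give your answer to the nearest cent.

Risk-neutral probability p = (e^0.08 − 0.85)/(1.25 − 0.85) = 0.2333/0.4000 = 0.5832
Terminal stock prices: S_uuu = 263.7, S_uud = 179.3, S_udd = 121.9, S_ddd = 82.91
Terminal payoffs (S − K): max(153.7, 0) = 153.7, max(69.3, 0) = 69.3, max(11.92, 0) = 11.92, max(-27.09, 0) = 0
Node uu (S = 210.9): V_uu = e^(−0.08)·[0.5832·153.6719 + 0.4168·69.2969] = 109.3947
Node ud (S = 143.4): V_ud = e^(−0.08)·[0.5832·69.2969 + 0.4168·11.9219] = 41.8947
Node dd (S = 97.54): V_dd = e^(−0.08)·[0.5832·11.9219 + 0.4168·0.0000] = 6.4185
Node u (S = 168.8): V_u = e^(−0.08)·[0.5832·109.3947 + 0.4168·41.8947] = 75.0142
Node d (S = 114.8): V_d = e^(−0.08)·[0.5832·41.8947 + 0.4168·6.4185] = 25.0246
Node 0 (S = 135): V_0 = e^(−0.08)·[0.5832·75.0142 + 0.4168·25.0246] = 50.0139

50.01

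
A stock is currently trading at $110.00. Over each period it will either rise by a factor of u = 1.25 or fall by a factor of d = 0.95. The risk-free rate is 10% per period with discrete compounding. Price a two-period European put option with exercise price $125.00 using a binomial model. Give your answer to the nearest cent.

Risk-neutral probability p = (1 + 0.1 − 0.95)/(1.25 − 0.95) = 0.1500/0.3000 = 0.5000
Terminal stock prices: S_uu = 171.9, S_ud = 130.6, S_dd = 99.27
Terminal payoffs (K − S): max(-46.88, 0) = 0, max(-5.625, 0) = 0, max(25.73, 0) = 25.73
Node u (S = 137.5): V_u = 1/1.1·[0.5000·0.0000 + 0.5000·0.0000] = 0.0000
Node d (S = 104.5): V_d = 1/1.1·[0.5000·0.0000 + 0.5000·25.7250] = 11.6932
Node 0 (S = 110): V_0 = 1/1.1·[0.5000·0.0000 + 0.5000·11.6932] = 5.3151

$5.32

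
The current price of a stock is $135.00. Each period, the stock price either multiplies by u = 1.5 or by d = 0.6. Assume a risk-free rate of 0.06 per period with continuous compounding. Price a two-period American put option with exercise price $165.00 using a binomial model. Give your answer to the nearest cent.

$48.15

Risk-neutral probability p = (e^0.06 − 0.6)/(1.5 − 0.6) = 0.4618/0.9000 = 0.5132
Terminal stock prices: S_uu = 303.8, S_ud = 121.5, S_dd = 48.6
Terminal payoffs (K − S): max(-138.8, 0) = 0, max(43.5, 0) = 43.5, max(116.4, 0) = 116.4
Node u (S = 202.5): continuation = e^(−0.06)·[0.5132·0.0000 + 0.4868·43.5000] = 19.9446; exercise value = 0.0000 ≤ continuation, so V_u = 19.9446
Node d (S = 81): continuation = e^(−0.06)·[0.5132·43.5000 + 0.4868·116.4000] = 74.3911; exercise value = 84.0000 > continuation, so V_d = 84.0000 (exercise)
Node 0 (S = 135): continuation = e^(−0.06)·[0.5132·19.9446 + 0.4868·84.0000] = 48.1523; exercise value = 30.0000 ≤ continuation, so V_0 = 48.1523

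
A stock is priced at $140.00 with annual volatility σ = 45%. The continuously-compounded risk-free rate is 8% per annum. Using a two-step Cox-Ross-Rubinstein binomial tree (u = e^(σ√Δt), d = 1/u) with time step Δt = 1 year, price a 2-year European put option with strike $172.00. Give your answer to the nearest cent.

CRR parameters: u = e^(σ√Δt) = e^(0.45·√1) = 1.5683, d = 1/u = 0.6376
Per-period rate: rΔt = 0.08·1 = 0.08, so R = e^0.08 = 1.0833
Risk-neutral probability p = (e^0.08 − 0.6376)/(1.5683 − 0.6376) = 0.4457/0.9307 = 0.4789
Terminal stock prices: S_uu = 344.3, S_ud = 140, S_dd = 56.92
Terminal payoffs (K − S): max(-172.3, 0) = 0, max(32, 0) = 32, max(115.1, 0) = 115.1
Node u (S = 219.6): V_u = e^(−0.08)·[0.4789·0.0000 + 0.5211·32.0000] = 15.3946
Node d (S = 89.27): V_d = e^(−0.08)·[0.4789·32.0000 + 0.5211·115.0802] = 69.5081
Node 0 (S = 140): V_0 = e^(−0.08)·[0.4789·15.3946 + 0.5211·69.5081] = 40.2440

$40.24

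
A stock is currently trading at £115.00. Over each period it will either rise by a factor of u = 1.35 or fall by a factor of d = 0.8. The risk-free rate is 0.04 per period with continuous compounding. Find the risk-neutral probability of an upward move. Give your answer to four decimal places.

p = 0.4378

Risk-neutral probability p = (e^0.04 − 0.8)/(1.35 − 0.8) = 0.2408/0.5500 = 0.4378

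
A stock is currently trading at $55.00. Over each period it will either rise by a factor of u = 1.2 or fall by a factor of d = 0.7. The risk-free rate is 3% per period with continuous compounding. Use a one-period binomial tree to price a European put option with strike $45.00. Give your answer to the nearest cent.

Risk-neutral probability p = (e^0.03 − 0.7)/(1.2 − 0.7) = 0.3305/0.5000 = 0.6609
Terminal stock prices: S_u = 66, S_d = 38.5
Terminal payoffs (K − S): max(-21, 0) = 0, max(6.5, 0) = 6.5
Node 0 (S = 55): V_0 = e^(−0.03)·[0.6609·0.0000 + 0.3391·6.5000] = 2.1390

$2.14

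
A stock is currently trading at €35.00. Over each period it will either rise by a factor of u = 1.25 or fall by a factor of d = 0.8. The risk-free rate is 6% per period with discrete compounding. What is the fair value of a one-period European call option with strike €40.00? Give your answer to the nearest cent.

Risk-neutral probability p = (1 + 0.06 − 0.8)/(1.25 − 0.8) = 0.2600/0.4500 = 0.5778
Terminal stock prices: S_u = 43.75, S_d = 28
Terminal payoffs (S − K): max(3.75, 0) = 3.75, max(-12, 0) = 0
Node 0 (S = 35): V_0 = 1/1.06·[0.5778·3.7500 + 0.4222·0.0000] = 2.0440

€2.04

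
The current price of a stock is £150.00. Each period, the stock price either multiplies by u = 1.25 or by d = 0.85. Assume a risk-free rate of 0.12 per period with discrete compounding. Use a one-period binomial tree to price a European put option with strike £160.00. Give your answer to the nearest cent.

£9.43

Risk-neutral probability p = (1 + 0.12 − 0.85)/(1.25 − 0.85) = 0.2700/0.4000 = 0.6750
Terminal stock prices: S_u = 187.5, S_d = 127.5
Terminal payoffs (K − S): max(-27.5, 0) = 0, max(32.5, 0) = 32.5
Node 0 (S = 150): V_0 = 1/1.12·[0.6750·0.0000 + 0.3250·32.5000] = 9.4308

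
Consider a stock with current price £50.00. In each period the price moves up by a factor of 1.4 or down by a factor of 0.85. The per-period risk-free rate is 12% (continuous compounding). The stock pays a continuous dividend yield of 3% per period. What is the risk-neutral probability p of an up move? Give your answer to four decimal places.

Per-period risk-free factor R = e^0.12 = 1.1275; dividend-adjusted growth = e^(0.12−0.03) = 1.0942.
Risk-neutral probability p = (1.0942 − 0.85)/(1.4 − 0.85) = 0.2442/0.5500 = 0.4440

p = 0.4440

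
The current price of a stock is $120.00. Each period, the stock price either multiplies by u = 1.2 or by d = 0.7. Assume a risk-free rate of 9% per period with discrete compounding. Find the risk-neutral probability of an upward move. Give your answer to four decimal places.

p = 0.7800

Risk-neutral probability p = (1 + 0.09 − 0.7)/(1.2 − 0.7) = 0.3900/0.5000 = 0.7800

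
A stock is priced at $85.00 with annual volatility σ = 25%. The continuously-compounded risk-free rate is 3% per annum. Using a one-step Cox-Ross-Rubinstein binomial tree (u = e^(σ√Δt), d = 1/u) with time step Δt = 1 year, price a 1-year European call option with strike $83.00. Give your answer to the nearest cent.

$12.64

CRR parameters: u = e^(σ√Δt) = e^(0.25·√1) = 1.2840, d = 1/u = 0.7788
Per-period rate: rΔt = 0.03·1 = 0.03, so R = e^0.03 = 1.0305
Risk-neutral probability p = (e^0.03 − 0.7788)/(1.2840 − 0.7788) = 0.2517/0.5052 = 0.4981
Terminal stock prices: S_u = 109.1, S_d = 66.2
Terminal payoffs (S − K): max(26.14, 0) = 26.14, max(-16.8, 0) = 0
Node 0 (S = 85): V_0 = e^(−0.03)·[0.4981·26.1422 + 0.5019·0.0000] = 12.6366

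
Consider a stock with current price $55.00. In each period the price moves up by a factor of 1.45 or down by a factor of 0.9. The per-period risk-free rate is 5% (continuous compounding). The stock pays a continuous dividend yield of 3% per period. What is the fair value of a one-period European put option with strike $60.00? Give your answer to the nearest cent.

Per-period risk-free factor R = e^0.05 = 1.0513; dividend-adjusted growth = e^(0.05−0.03) = 1.0202.
Risk-neutral probability p = (1.0202 − 0.9)/(1.45 − 0.9) = 0.1202/0.5500 = 0.2185
Terminal stock prices: S_u = 79.75, S_d = 49.5
Terminal payoffs (K − S): max(-19.75, 0) = 0, max(10.5, 0) = 10.5
Node 0 (S = 55): V_0 = e^(−0.05)·[0.2185·0.0000 + 0.7815·10.5000] = 7.8051

$7.81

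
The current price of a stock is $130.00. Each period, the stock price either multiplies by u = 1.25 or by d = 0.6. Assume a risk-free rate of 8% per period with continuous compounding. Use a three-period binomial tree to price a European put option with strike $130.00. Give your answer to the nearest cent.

$12.32

Risk-neutral probability p = (e^0.08 − 0.6)/(1.25 − 0.6) = 0.4833/0.6500 = 0.7435
Terminal stock prices: S_uuu = 253.9, S_uud = 121.9, S_udd = 58.5, S_ddd = 28.08
Terminal payoffs (K − S): max(-123.9, 0) = 0, max(8.125, 0) = 8.125, max(71.5, 0) = 71.5, max(101.9, 0) = 101.9
Node uu (S = 203.1): V_uu = e^(−0.08)·[0.7435·0.0000 + 0.2565·8.1250] = 1.9237
Node ud (S = 97.5): V_ud = e^(−0.08)·[0.7435·8.1250 + 0.2565·71.5000] = 22.5051
Node dd (S = 46.8): V_dd = e^(−0.08)·[0.7435·71.5000 + 0.2565·101.9200] = 73.2051
Node u (S = 162.5): V_u = e^(−0.08)·[0.7435·1.9237 + 0.2565·22.5051] = 6.6487
Node d (S = 78): V_d = e^(−0.08)·[0.7435·22.5051 + 0.2565·73.2051] = 32.7787
Node 0 (S = 130): V_0 = e^(−0.08)·[0.7435·6.6487 + 0.2565·32.7787] = 12.3241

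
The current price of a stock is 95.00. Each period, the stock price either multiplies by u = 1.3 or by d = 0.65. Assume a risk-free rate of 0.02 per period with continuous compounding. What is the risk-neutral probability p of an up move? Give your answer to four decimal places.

p = 0.5695

Risk-neutral probability p = (e^0.02 − 0.65)/(1.3 − 0.65) = 0.3702/0.6500 = 0.5695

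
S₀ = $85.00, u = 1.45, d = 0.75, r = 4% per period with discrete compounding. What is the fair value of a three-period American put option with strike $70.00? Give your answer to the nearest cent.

$7.21

Risk-neutral probability p = (1 + 0.04 − 0.75)/(1.45 − 0.75) = 0.2900/0.7000 = 0.4143
Terminal stock prices: S_uuu = 259.1, S_uud = 134, S_udd = 69.33, S_ddd = 35.86
Terminal payoffs (K − S): max(-189.1, 0) = 0, max(-64.03, 0) = 0, max(0.6719, 0) = 0.6719, max(34.14, 0) = 34.14
Node uu (S = 178.7): continuation = 1/1.04·[0.4143·0.0000 + 0.5857·0.0000] = 0.0000; exercise value = 0.0000 ≤ continuation, so V_uu = 0.0000
Node ud (S = 92.44): continuation = 1/1.04·[0.4143·0.0000 + 0.5857·0.6719] = 0.3784; exercise value = 0.0000 ≤ continuation, so V_ud = 0.3784
Node dd (S = 47.81): continuation = 1/1.04·[0.4143·0.6719 + 0.5857·34.1406] = 19.4952; exercise value = 22.1875 > continuation, so V_dd = 22.1875 (exercise)
Node u (S = 123.2): continuation = 1/1.04·[0.4143·0.0000 + 0.5857·0.3784] = 0.2131; exercise value = 0.0000 ≤ continuation, so V_u = 0.2131
Node d (S = 63.75): continuation = 1/1.04·[0.4143·0.3784 + 0.5857·22.1875] = 12.6464; exercise value = 6.2500 ≤ continuation, so V_d = 12.6464
Node 0 (S = 85): continuation = 1/1.04·[0.4143·0.2131 + 0.5857·12.6464] = 7.2072; exercise value = 0.0000 ≤ continuation, so V_0 = 7.2072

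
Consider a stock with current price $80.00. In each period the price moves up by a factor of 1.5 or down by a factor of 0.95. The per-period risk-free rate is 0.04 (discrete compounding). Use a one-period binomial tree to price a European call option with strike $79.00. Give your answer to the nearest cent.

$6.45

Risk-neutral probability p = (1 + 0.04 − 0.95)/(1.5 − 0.95) = 0.0900/0.5500 = 0.1636
Terminal stock prices: S_u = 120, S_d = 76
Terminal payoffs (S − K): max(41, 0) = 41, max(-3, 0) = 0
Node 0 (S = 80): V_0 = 1/1.04·[0.1636·41.0000 + 0.8364·0.0000] = 6.4510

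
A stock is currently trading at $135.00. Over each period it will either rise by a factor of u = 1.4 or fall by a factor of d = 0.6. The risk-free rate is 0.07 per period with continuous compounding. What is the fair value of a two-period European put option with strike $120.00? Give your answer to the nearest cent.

$13.18

Risk-neutral probability p = (e^0.07 − 0.6)/(1.4 − 0.6) = 0.4725/0.8000 = 0.5906
Terminal stock prices: S_uu = 264.6, S_ud = 113.4, S_dd = 48.6
Terminal payoffs (K − S): max(-144.6, 0) = 0, max(6.6, 0) = 6.6, max(71.4, 0) = 71.4
Node u (S = 189): V_u = e^(−0.07)·[0.5906·0.0000 + 0.4094·6.6000] = 2.5191
Node d (S = 81): V_d = e^(−0.07)·[0.5906·6.6000 + 0.4094·71.4000] = 30.8873
Node 0 (S = 135): V_0 = e^(−0.07)·[0.5906·2.5191 + 0.4094·30.8873] = 13.1766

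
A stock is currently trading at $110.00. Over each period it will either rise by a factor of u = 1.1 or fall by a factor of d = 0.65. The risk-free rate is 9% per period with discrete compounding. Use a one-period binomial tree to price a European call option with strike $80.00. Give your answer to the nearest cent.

Risk-neutral probability p = (1 + 0.09 − 0.65)/(1.1 − 0.65) = 0.4400/0.4500 = 0.9778
Terminal stock prices: S_u = 121, S_d = 71.5
Terminal payoffs (S − K): max(41, 0) = 41, max(-8.5, 0) = 0
Node 0 (S = 110): V_0 = 1/1.09·[0.9778·41.0000 + 0.0222·0.0000] = 36.7788

$36.78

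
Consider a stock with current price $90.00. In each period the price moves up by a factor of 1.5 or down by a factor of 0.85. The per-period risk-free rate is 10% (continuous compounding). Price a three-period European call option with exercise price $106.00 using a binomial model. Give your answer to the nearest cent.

Risk-neutral probability p = (e^0.1 − 0.85)/(1.5 − 0.85) = 0.2552/0.6500 = 0.3926
Terminal stock prices: S_uuu = 303.8, S_uud = 172.1, S_udd = 97.54, S_ddd = 55.27
Terminal payoffs (S − K): max(197.8, 0) = 197.8, max(66.12, 0) = 66.12, max(-8.463, 0) = 0, max(-50.73, 0) = 0
Node uu (S = 202.5): V_uu = e^(−0.1)·[0.3926·197.7500 + 0.6074·66.1250] = 106.5872
Node ud (S = 114.8): V_ud = e^(−0.1)·[0.3926·66.1250 + 0.6074·0.0000] = 23.4884
Node dd (S = 65.02): V_dd = e^(−0.1)·[0.3926·0.0000 + 0.6074·0.0000] = 0.0000
Node u (S = 135): V_u = e^(−0.1)·[0.3926·106.5872 + 0.6074·23.4884] = 50.7710
Node d (S = 76.5): V_d = e^(−0.1)·[0.3926·23.4884 + 0.6074·0.0000] = 8.3434
Node 0 (S = 90): V_0 = e^(−0.1)·[0.3926·50.7710 + 0.6074·8.3434] = 22.6202

$22.62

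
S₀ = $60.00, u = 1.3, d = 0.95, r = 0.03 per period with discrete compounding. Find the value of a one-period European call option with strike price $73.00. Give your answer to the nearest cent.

Risk-neutral probability p = (1 + 0.03 − 0.95)/(1.3 − 0.95) = 0.0800/0.3500 = 0.2286
Terminal stock prices: S_u = 78, S_d = 57
Terminal payoffs (S − K): max(5, 0) = 5, max(-16, 0) = 0
Node 0 (S = 60): V_0 = 1/1.03·[0.2286·5.0000 + 0.7714·0.0000] = 1.1096

$1.11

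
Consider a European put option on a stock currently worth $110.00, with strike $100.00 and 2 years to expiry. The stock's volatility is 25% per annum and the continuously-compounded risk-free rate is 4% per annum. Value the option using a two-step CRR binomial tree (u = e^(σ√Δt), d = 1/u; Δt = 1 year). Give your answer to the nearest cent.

CRR parameters: u = e^(σ√Δt) = e^(0.25·√1) = 1.2840, d = 1/u = 0.7788
Per-period rate: rΔt = 0.04·1 = 0.04, so R = e^0.04 = 1.0408
Risk-neutral probability p = (e^0.04 − 0.7788)/(1.2840 − 0.7788) = 0.2620/0.5052 = 0.5186
Terminal stock prices: S_uu = 181.4, S_ud = 110, S_dd = 66.72
Terminal payoffs (K − S): max(-81.36, 0) = 0, max(-10, 0) = 0, max(33.28, 0) = 33.28
Node u (S = 141.2): V_u = e^(−0.04)·[0.5186·0.0000 + 0.4814·0.0000] = 0.0000
Node d (S = 85.67): V_d = e^(−0.04)·[0.5186·0.0000 + 0.4814·33.2816] = 15.3935
Node 0 (S = 110): V_0 = e^(−0.04)·[0.5186·0.0000 + 0.4814·15.3935] = 7.1199

$7.12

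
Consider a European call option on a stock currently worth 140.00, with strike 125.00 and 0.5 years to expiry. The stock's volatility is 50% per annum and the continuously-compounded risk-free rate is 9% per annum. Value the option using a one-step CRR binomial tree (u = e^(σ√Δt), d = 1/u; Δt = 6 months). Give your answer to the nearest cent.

33.87

CRR parameters: u = e^(σ√Δt) = e^(0.5·√0.5) = 1.4241, d = 1/u = 0.7022
Per-period rate: rΔt = 0.09·0.5 = 0.045, so R = e^0.045 = 1.0460
Risk-neutral probability p = (e^0.045 − 0.7022)/(1.4241 − 0.7022) = 0.3438/0.7219 = 0.4763
Terminal stock prices: S_u = 199.4, S_d = 98.31
Terminal payoffs (S − K): max(74.38, 0) = 74.38, max(-26.69, 0) = 0
Node 0 (S = 140): V_0 = e^(−0.045)·[0.4763·74.3767 + 0.5237·0.0000] = 33.8652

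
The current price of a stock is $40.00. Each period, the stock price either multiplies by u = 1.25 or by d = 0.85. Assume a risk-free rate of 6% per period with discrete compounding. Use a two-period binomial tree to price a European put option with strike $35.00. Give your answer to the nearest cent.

Risk-neutral probability p = (1 + 0.06 − 0.85)/(1.25 − 0.85) = 0.2100/0.4000 = 0.5250
Terminal stock prices: S_uu = 62.5, S_ud = 42.5, S_dd = 28.9
Terminal payoffs (K − S): max(-27.5, 0) = 0, max(-7.5, 0) = 0, max(6.1, 0) = 6.1
Node u (S = 50): V_u = 1/1.06·[0.5250·0.0000 + 0.4750·0.0000] = 0.0000
Node d (S = 34): V_d = 1/1.06·[0.5250·0.0000 + 0.4750·6.1000] = 2.7335
Node 0 (S = 40): V_0 = 1/1.06·[0.5250·0.0000 + 0.4750·2.7335] = 1.2249

$1.22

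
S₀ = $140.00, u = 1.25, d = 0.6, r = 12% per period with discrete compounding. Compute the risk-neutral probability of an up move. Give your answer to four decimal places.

Risk-neutral probability p = (1 + 0.12 − 0.6)/(1.25 − 0.6) = 0.5200/0.6500 = 0.8000

p = 0.8000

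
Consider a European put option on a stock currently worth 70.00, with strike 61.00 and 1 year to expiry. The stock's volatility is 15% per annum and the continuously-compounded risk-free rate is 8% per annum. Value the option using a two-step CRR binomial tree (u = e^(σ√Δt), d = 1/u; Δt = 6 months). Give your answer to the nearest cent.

CRR parameters: u = e^(σ√Δt) = e^(0.15·√0.5) = 1.1119, d = 1/u = 0.8994
Per-period rate: rΔt = 0.08·0.5 = 0.04, so R = e^0.04 = 1.0408
Risk-neutral probability p = (e^0.04 − 0.8994)/(1.1119 − 0.8994) = 0.1414/0.2125 = 0.6655
Terminal stock prices: S_uu = 86.54, S_ud = 70, S_dd = 56.62
Terminal payoffs (K − S): max(-25.54, 0) = 0, max(-9, 0) = 0, max(4.38, 0) = 4.38
Node u (S = 77.83): V_u = e^(−0.04)·[0.6655·0.0000 + 0.3345·0.0000] = 0.0000
Node d (S = 62.96): V_d = e^(−0.04)·[0.6655·0.0000 + 0.3345·4.3799] = 1.4075
Node 0 (S = 70): V_0 = e^(−0.04)·[0.6655·0.0000 + 0.3345·1.4075] = 0.4523

0.45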